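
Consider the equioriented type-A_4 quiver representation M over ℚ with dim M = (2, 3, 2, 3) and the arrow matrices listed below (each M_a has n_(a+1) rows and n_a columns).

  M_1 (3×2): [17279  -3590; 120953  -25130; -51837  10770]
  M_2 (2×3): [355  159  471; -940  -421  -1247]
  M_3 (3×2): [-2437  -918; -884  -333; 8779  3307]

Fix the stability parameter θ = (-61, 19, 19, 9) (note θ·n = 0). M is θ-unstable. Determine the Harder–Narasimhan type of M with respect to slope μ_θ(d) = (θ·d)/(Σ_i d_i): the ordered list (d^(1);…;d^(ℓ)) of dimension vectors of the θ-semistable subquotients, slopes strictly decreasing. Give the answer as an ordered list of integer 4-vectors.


Interval decomposition of M: I[1,1], I[1,4], I[2,2], I[2,4], I[4,4].
HN type (ℓ=4): μ^(1)=19; μ^(2)=47/3; μ^(3)=9; μ^(4)=-61

((0, 1, 0, 0); (0, 2, 2, 2); (0, 0, 0, 1); (2, 0, 0, 0))


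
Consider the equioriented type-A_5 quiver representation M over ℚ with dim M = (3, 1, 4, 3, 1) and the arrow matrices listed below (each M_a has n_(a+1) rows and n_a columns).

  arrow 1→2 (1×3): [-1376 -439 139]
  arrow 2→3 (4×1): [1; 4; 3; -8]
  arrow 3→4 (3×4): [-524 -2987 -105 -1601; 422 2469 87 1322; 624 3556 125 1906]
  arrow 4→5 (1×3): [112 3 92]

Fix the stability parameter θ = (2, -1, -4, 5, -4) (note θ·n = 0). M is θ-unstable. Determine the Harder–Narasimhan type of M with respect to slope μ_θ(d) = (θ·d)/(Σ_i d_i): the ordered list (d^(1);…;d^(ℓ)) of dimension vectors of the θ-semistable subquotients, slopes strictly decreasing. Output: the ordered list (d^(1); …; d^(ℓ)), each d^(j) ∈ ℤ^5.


Barcode: M ≅ I[1,1]^2, I[1,5], I[3,3], I[3,4]^2. HN layers by μ_θ (5 steps, strictly decreasing):
  μ^(1)=5; μ^(2)=2; μ^(3)=1/2; μ^(4)=-1; μ^(5)=-4

((0, 0, 0, 2, 0); (2, 0, 0, 0, 0); (0, 0, 0, 1, 1); (1, 1, 1, 0, 0); (0, 0, 3, 0, 0))


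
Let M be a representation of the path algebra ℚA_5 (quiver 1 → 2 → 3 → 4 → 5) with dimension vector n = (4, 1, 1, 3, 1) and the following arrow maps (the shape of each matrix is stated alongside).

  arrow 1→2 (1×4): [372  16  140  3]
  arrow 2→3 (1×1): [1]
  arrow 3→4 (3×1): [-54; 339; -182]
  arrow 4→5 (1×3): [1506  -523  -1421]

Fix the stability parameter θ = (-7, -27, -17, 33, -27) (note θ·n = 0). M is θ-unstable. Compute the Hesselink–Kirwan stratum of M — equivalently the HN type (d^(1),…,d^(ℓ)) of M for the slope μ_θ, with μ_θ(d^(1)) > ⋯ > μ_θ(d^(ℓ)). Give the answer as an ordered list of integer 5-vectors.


Via rank(M_{q-1}∘⋯∘M_p): M ≅ I[1,1]^3, I[1,5], I[4,4]^2.
μ_θ-semistable layers: μ^(1)=33; μ^(2)=3; μ^(3)=-7; μ^(4)=-17

((0, 0, 0, 2, 0); (0, 0, 0, 1, 1); (3, 0, 0, 0, 0); (1, 1, 1, 0, 0))


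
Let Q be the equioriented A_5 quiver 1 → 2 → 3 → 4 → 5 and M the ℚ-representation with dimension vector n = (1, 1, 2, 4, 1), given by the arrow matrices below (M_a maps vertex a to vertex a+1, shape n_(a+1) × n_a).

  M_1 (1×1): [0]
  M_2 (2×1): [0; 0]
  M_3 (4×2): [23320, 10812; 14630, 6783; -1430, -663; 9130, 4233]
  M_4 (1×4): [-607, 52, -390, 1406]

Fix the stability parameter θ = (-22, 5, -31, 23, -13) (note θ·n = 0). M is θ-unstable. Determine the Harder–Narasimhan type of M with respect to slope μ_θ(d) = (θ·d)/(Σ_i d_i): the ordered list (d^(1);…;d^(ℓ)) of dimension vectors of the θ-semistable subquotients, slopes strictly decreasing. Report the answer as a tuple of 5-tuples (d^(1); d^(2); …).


Interval decomposition of M: I[1,1], I[2,2], I[3,3], I[3,4], I[4,4]^2, I[4,5].
HN type (ℓ=4): μ^(1)=23; μ^(2)=5; μ^(3)=-22; μ^(4)=-31

((0, 0, 0, 3, 0); (0, 1, 0, 1, 1); (1, 0, 0, 0, 0); (0, 0, 2, 0, 0))


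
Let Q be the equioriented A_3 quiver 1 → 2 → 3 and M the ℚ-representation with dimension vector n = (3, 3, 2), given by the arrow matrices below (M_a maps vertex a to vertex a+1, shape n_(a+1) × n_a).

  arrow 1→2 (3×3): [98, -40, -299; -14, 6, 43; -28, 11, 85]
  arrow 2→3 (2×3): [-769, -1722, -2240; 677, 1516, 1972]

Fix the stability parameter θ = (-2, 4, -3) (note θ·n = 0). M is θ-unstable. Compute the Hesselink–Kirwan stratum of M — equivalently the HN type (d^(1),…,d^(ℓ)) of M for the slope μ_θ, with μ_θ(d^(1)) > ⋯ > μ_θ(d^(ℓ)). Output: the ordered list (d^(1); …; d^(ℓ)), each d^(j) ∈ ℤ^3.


Interval decomposition of M: I[1,1], I[1,2], I[1,3], I[2,3].
HN type (ℓ=3): μ^(1)=4; μ^(2)=1/2; μ^(3)=-2

((0, 1, 0); (0, 2, 2); (3, 0, 0))


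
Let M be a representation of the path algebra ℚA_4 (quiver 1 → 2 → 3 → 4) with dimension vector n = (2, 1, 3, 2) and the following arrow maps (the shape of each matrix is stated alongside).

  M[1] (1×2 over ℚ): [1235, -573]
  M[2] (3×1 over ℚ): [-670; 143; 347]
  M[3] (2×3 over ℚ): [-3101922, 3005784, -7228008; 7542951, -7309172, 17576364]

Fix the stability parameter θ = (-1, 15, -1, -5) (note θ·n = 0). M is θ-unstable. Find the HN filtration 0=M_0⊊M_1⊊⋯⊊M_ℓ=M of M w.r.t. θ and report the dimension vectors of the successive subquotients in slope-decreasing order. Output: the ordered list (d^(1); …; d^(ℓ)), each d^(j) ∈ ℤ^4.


Via rank(M_{q-1}∘⋯∘M_p): M ≅ I[1,1], I[1,4], I[3,3]^2, I[4,4].
μ_θ-semistable layers: μ^(1)=3; μ^(2)=-1; μ^(3)=-5

((0, 1, 1, 1); (2, 0, 2, 0); (0, 0, 0, 1))


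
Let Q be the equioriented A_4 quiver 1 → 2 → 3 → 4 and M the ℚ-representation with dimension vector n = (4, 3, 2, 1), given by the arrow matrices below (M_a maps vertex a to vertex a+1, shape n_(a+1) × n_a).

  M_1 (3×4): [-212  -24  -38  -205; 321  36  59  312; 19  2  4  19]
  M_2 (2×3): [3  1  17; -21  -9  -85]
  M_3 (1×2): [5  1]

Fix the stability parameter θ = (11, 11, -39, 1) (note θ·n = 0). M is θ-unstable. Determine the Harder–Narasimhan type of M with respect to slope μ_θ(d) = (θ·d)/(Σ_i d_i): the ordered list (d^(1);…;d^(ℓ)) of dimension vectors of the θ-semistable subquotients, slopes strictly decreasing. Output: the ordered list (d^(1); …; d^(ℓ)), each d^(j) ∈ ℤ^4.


Via rank(M_{q-1}∘⋯∘M_p): M ≅ I[1,1], I[1,2], I[1,3], I[1,4].
μ_θ-semistable layers: μ^(1)=11; μ^(2)=1; μ^(3)=-17/3

((2, 1, 0, 0); (0, 0, 0, 1); (2, 2, 2, 0))


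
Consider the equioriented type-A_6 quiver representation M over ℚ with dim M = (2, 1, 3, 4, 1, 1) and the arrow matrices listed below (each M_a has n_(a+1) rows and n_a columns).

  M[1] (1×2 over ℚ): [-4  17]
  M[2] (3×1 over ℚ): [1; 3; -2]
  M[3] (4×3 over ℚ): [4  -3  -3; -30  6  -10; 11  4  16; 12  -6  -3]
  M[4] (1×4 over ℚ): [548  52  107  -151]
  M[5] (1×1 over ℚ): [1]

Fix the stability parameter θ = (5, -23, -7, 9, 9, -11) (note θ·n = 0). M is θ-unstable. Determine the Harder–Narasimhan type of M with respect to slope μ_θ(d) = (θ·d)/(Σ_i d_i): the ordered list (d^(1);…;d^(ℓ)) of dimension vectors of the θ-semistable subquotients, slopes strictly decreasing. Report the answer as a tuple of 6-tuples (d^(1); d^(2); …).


Interval decomposition of M: I[1,1], I[1,6], I[3,4]^2, I[4,4].
HN type (ℓ=5): μ^(1)=9; μ^(2)=5; μ^(3)=7/3; μ^(4)=-7; μ^(5)=-9

((0, 0, 0, 3, 0, 0); (1, 0, 0, 0, 0, 0); (0, 0, 0, 1, 1, 1); (0, 0, 3, 0, 0, 0); (1, 1, 0, 0, 0, 0))


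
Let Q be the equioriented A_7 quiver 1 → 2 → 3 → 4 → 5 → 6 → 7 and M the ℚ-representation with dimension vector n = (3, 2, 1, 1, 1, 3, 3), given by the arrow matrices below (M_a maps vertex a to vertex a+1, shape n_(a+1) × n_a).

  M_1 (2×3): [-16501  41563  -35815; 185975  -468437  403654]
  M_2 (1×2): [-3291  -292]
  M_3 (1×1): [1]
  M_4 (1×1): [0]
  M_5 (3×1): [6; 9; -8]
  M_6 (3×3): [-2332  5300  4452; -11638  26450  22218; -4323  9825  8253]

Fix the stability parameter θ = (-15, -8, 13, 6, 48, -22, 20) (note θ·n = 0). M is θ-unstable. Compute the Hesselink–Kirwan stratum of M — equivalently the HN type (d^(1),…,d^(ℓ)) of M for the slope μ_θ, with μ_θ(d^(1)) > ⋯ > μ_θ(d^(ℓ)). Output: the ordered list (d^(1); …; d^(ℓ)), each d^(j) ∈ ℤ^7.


Barcode: M ≅ I[1,1], I[1,2], I[1,4], I[5,7], I[6,6]^2, I[7,7]^2. HN layers by μ_θ (6 steps, strictly decreasing):
  μ^(1)=20; μ^(2)=13; μ^(3)=19/2; μ^(4)=-8; μ^(5)=-15; μ^(6)=-22

((0, 0, 0, 0, 0, 0, 3); (0, 0, 0, 0, 1, 1, 0); (0, 0, 1, 1, 0, 0, 0); (0, 2, 0, 0, 0, 0, 0); (3, 0, 0, 0, 0, 0, 0); (0, 0, 0, 0, 0, 2, 0))


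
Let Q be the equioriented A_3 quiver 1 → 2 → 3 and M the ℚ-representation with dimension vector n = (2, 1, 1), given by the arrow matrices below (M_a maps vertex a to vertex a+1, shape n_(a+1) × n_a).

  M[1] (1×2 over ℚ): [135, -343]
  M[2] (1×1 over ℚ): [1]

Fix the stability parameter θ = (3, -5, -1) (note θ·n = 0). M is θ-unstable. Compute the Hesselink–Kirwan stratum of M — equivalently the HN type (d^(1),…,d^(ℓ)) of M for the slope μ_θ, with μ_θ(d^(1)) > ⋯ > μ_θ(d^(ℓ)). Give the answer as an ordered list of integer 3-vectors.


Barcode: M ≅ I[1,1], I[1,3]. HN layers by μ_θ (2 steps, strictly decreasing):
  μ^(1)=3; μ^(2)=-1

((1, 0, 0); (1, 1, 1))


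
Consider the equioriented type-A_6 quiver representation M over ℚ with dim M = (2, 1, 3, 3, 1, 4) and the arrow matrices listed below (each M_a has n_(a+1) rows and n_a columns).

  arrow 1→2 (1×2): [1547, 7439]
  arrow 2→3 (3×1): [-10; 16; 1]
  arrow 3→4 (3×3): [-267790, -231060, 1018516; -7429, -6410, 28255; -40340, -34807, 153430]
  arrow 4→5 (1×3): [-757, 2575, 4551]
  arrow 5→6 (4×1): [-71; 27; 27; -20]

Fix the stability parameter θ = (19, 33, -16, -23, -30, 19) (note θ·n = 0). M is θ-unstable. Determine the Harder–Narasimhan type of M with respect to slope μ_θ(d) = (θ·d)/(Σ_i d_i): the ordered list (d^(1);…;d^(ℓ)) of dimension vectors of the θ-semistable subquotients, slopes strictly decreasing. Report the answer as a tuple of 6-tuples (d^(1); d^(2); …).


Barcode: M ≅ I[1,1], I[1,6], I[3,4]^2, I[6,6]^3. HN layers by μ_θ (3 steps, strictly decreasing):
  μ^(1)=19; μ^(2)=-17/5; μ^(3)=-39/2

((1, 0, 0, 0, 0, 4); (1, 1, 1, 1, 1, 0); (0, 0, 2, 2, 0, 0))


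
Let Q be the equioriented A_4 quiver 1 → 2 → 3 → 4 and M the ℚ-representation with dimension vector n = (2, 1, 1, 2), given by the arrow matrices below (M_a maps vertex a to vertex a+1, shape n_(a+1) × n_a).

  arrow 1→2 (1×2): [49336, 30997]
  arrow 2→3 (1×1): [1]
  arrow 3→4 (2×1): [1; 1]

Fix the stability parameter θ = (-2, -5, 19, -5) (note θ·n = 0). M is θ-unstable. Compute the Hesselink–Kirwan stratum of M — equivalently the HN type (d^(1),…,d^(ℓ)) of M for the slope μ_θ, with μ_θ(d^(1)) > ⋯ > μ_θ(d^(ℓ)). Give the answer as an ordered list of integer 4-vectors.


Via rank(M_{q-1}∘⋯∘M_p): M ≅ I[1,1], I[1,4], I[4,4].
μ_θ-semistable layers: μ^(1)=7; μ^(2)=-2; μ^(3)=-7/2; μ^(4)=-5

((0, 0, 1, 1); (1, 0, 0, 0); (1, 1, 0, 0); (0, 0, 0, 1))


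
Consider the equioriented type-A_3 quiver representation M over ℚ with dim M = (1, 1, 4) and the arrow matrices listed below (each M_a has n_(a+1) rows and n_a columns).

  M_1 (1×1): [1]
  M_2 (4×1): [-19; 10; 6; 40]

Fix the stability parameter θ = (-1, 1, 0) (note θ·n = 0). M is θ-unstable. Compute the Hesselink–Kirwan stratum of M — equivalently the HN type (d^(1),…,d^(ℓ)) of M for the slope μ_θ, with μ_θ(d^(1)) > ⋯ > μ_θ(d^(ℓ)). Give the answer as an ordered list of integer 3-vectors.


Barcode: M ≅ I[1,3], I[3,3]^3. HN layers by μ_θ (3 steps, strictly decreasing):
  μ^(1)=1/2; μ^(2)=0; μ^(3)=-1

((0, 1, 1); (0, 0, 3); (1, 0, 0))


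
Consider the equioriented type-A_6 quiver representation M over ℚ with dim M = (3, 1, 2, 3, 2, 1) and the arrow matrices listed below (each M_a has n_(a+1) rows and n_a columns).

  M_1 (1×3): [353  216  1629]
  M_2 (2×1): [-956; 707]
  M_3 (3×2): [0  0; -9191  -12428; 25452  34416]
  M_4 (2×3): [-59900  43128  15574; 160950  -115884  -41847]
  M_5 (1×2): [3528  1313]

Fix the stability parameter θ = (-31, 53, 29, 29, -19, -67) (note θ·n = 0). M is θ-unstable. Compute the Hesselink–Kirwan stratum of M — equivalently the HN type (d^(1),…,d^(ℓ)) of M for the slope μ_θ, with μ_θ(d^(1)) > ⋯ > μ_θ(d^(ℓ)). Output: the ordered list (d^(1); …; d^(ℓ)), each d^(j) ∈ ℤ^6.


Via rank(M_{q-1}∘⋯∘M_p): M ≅ I[1,1]^2, I[1,3], I[3,4], I[4,4], I[4,6], I[5,5].
μ_θ-semistable layers: μ^(1)=41; μ^(2)=29; μ^(3)=-19; μ^(4)=-31

((0, 1, 1, 0, 0, 0); (0, 0, 1, 2, 0, 0); (0, 0, 0, 1, 2, 1); (3, 0, 0, 0, 0, 0))


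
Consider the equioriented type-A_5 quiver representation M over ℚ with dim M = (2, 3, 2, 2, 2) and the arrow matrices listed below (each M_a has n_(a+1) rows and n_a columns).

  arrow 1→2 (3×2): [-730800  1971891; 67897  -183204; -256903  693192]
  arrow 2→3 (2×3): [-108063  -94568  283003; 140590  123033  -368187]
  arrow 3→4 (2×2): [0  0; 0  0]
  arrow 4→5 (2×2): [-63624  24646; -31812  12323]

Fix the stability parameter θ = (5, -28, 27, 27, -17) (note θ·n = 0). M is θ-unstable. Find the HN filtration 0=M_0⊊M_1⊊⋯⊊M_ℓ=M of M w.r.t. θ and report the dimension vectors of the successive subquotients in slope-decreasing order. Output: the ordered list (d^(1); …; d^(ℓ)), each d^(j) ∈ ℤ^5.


Via rank(M_{q-1}∘⋯∘M_p): M ≅ I[1,2], I[1,3], I[2,3], I[4,4], I[4,5], I[5,5].
μ_θ-semistable layers: μ^(1)=27; μ^(2)=5; μ^(3)=-23/2; μ^(4)=-17; μ^(5)=-28

((0, 0, 2, 1, 0); (0, 0, 0, 1, 1); (2, 2, 0, 0, 0); (0, 0, 0, 0, 1); (0, 1, 0, 0, 0))


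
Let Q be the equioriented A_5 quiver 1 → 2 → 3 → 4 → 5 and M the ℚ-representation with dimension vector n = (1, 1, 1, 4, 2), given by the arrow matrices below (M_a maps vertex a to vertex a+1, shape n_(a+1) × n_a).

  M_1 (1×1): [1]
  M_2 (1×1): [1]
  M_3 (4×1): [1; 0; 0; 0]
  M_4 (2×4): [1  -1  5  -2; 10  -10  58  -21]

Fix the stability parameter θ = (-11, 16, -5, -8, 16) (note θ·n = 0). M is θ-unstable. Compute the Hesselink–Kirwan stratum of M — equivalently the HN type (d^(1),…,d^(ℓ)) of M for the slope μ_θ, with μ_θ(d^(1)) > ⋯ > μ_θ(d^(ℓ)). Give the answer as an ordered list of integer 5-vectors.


Barcode: M ≅ I[1,5], I[4,4]^2, I[4,5]. HN layers by μ_θ (4 steps, strictly decreasing):
  μ^(1)=16; μ^(2)=1; μ^(3)=-8; μ^(4)=-11

((0, 0, 0, 0, 2); (0, 1, 1, 1, 0); (0, 0, 0, 3, 0); (1, 0, 0, 0, 0))


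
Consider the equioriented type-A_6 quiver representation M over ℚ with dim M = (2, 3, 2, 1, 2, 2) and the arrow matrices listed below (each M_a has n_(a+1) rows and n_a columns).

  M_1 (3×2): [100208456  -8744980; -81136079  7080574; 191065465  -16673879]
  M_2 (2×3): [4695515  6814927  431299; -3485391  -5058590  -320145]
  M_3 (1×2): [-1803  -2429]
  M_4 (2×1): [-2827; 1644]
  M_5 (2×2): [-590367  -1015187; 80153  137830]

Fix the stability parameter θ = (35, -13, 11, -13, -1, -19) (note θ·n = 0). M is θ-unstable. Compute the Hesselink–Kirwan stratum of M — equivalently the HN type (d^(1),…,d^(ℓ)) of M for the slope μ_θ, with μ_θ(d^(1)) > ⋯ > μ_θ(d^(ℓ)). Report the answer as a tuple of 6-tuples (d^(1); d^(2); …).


Interval decomposition of M: I[1,3], I[1,6], I[2,2], I[5,6].
HN type (ℓ=4): μ^(1)=11; μ^(2)=0; μ^(3)=-10; μ^(4)=-13

((1, 1, 1, 0, 0, 0); (1, 1, 1, 1, 1, 1); (0, 0, 0, 0, 1, 1); (0, 1, 0, 0, 0, 0))


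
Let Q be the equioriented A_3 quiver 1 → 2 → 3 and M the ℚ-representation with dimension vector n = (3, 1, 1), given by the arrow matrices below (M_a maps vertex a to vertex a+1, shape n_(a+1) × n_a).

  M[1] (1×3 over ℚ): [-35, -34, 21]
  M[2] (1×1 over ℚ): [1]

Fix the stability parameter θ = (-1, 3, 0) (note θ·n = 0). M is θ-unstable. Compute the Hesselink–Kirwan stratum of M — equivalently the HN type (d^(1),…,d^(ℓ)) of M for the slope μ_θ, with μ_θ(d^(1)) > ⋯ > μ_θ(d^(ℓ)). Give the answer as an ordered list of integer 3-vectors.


Via rank(M_{q-1}∘⋯∘M_p): M ≅ I[1,1]^2, I[1,3].
μ_θ-semistable layers: μ^(1)=3/2; μ^(2)=-1

((0, 1, 1); (3, 0, 0))


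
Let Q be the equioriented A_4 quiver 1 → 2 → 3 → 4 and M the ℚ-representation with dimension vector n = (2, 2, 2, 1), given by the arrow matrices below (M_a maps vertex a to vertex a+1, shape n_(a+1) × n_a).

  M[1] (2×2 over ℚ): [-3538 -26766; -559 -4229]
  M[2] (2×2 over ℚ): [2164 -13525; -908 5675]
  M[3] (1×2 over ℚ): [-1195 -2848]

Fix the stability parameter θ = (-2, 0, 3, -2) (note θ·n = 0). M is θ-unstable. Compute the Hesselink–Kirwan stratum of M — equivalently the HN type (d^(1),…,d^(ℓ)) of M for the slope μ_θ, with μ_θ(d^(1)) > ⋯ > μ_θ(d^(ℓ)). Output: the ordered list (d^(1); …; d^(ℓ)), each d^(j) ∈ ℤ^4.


Interval decomposition of M: I[1,2], I[1,4], I[3,3].
HN type (ℓ=4): μ^(1)=3; μ^(2)=1/2; μ^(3)=0; μ^(4)=-2

((0, 0, 1, 0); (0, 0, 1, 1); (0, 2, 0, 0); (2, 0, 0, 0))


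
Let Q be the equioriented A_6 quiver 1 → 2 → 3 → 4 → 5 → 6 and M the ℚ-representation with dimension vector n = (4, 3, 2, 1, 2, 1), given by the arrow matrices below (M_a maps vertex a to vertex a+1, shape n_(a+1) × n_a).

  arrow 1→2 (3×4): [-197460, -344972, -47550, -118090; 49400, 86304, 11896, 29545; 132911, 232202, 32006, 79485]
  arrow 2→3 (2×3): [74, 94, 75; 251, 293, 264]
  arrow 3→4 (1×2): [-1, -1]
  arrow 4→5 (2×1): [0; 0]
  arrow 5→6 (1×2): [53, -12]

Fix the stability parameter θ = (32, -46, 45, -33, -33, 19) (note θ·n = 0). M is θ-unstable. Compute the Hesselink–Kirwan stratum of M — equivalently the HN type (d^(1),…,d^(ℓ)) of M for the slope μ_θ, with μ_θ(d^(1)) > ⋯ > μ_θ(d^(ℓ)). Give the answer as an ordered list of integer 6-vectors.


Barcode: M ≅ I[1,1], I[1,2], I[1,3], I[1,4], I[5,5], I[5,6]. HN layers by μ_θ (6 steps, strictly decreasing):
  μ^(1)=45; μ^(2)=32; μ^(3)=19; μ^(4)=6; μ^(5)=-7; μ^(6)=-33

((0, 0, 1, 0, 0, 0); (1, 0, 0, 0, 0, 0); (0, 0, 0, 0, 0, 1); (0, 0, 1, 1, 0, 0); (3, 3, 0, 0, 0, 0); (0, 0, 0, 0, 2, 0))


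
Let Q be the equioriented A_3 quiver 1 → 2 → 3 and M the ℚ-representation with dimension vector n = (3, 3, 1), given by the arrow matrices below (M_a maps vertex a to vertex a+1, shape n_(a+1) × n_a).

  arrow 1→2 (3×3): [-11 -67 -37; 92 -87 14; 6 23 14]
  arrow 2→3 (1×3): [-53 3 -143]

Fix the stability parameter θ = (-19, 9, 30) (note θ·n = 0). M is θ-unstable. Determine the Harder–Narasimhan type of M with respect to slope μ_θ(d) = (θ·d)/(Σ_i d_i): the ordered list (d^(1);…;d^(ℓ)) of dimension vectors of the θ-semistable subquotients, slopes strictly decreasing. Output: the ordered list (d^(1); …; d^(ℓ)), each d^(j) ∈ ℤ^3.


Barcode: M ≅ I[1,2]^2, I[1,3]. HN layers by μ_θ (3 steps, strictly decreasing):
  μ^(1)=30; μ^(2)=9; μ^(3)=-19

((0, 0, 1); (0, 3, 0); (3, 0, 0))


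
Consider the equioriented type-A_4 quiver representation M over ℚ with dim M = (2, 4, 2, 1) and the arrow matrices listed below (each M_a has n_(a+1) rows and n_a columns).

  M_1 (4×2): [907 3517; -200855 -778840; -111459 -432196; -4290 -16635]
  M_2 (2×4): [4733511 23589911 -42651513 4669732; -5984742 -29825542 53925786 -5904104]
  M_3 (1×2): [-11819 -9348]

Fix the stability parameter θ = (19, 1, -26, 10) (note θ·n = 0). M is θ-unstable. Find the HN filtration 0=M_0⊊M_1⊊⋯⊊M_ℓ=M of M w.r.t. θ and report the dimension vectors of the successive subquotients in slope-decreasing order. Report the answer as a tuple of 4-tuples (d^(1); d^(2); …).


Barcode: M ≅ I[1,2], I[1,4], I[2,2]^2, I[3,3]. HN layers by μ_θ (4 steps, strictly decreasing):
  μ^(1)=10; μ^(2)=1; μ^(3)=-2; μ^(4)=-26

((1, 1, 0, 1); (0, 2, 0, 0); (1, 1, 1, 0); (0, 0, 1, 0))


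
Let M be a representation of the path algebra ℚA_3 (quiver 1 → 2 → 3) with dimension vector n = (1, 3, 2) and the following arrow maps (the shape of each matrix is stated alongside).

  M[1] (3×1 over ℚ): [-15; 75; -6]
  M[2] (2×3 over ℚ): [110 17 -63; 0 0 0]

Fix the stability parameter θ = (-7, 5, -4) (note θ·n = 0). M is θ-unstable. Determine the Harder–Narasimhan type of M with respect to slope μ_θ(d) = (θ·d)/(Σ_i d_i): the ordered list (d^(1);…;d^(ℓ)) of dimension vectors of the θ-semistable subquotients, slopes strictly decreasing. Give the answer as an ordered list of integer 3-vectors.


Via rank(M_{q-1}∘⋯∘M_p): M ≅ I[1,3], I[2,2]^2, I[3,3].
μ_θ-semistable layers: μ^(1)=5; μ^(2)=1/2; μ^(3)=-4; μ^(4)=-7

((0, 2, 0); (0, 1, 1); (0, 0, 1); (1, 0, 0))


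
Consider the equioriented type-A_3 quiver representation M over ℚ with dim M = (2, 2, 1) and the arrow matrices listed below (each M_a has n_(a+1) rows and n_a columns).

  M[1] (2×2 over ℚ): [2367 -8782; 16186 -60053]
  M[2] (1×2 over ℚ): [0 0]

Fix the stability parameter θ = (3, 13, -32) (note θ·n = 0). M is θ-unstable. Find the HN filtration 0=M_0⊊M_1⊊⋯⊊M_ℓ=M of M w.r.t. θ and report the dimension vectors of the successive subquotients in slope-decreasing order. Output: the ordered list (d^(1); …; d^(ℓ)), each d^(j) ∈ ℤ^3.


Interval decomposition of M: I[1,2]^2, I[3,3].
HN type (ℓ=3): μ^(1)=13; μ^(2)=3; μ^(3)=-32

((0, 2, 0); (2, 0, 0); (0, 0, 1))


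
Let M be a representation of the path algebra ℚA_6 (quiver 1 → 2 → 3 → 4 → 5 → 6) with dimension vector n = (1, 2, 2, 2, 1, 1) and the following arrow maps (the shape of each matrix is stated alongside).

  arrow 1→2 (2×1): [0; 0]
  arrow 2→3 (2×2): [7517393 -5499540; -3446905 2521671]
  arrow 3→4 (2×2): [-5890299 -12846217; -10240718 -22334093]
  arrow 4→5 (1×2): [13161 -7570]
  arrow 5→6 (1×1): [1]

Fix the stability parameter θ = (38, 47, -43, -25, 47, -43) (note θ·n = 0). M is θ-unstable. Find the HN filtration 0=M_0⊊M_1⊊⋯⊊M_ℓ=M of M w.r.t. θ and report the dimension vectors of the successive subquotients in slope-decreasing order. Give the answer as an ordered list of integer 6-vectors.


Interval decomposition of M: I[1,1], I[2,4], I[2,6].
HN type (ℓ=3): μ^(1)=38; μ^(2)=2; μ^(3)=-7

((1, 0, 0, 0, 0, 0); (0, 0, 0, 0, 1, 1); (0, 2, 2, 2, 0, 0))


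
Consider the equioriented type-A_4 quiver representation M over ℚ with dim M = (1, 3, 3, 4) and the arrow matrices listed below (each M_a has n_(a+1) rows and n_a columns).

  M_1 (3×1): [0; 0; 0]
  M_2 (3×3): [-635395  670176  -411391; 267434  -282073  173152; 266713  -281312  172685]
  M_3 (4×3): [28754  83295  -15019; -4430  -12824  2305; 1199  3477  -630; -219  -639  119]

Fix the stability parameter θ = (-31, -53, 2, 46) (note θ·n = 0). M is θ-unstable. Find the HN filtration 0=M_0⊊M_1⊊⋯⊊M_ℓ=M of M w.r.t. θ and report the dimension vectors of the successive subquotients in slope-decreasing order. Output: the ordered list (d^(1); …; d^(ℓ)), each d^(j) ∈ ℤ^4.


Via rank(M_{q-1}∘⋯∘M_p): M ≅ I[1,1], I[2,2], I[2,4]^2, I[3,4], I[4,4].
μ_θ-semistable layers: μ^(1)=46; μ^(2)=2; μ^(3)=-31; μ^(4)=-53

((0, 0, 0, 4); (0, 0, 3, 0); (1, 0, 0, 0); (0, 3, 0, 0))


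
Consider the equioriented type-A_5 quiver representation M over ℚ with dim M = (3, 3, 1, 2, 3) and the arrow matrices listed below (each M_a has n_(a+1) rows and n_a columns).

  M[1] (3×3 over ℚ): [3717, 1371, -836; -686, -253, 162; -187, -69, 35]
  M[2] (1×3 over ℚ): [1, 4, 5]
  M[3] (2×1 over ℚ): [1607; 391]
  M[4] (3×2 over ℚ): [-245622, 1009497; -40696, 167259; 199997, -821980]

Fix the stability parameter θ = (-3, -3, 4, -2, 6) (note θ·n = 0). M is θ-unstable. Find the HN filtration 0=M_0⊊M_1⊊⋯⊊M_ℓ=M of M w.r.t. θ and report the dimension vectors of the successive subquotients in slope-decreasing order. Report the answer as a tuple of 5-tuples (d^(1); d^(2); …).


Via rank(M_{q-1}∘⋯∘M_p): M ≅ I[1,2]^2, I[1,5], I[4,5], I[5,5].
μ_θ-semistable layers: μ^(1)=6; μ^(2)=1; μ^(3)=-2; μ^(4)=-3

((0, 0, 0, 0, 3); (0, 0, 1, 1, 0); (0, 0, 0, 1, 0); (3, 3, 0, 0, 0))


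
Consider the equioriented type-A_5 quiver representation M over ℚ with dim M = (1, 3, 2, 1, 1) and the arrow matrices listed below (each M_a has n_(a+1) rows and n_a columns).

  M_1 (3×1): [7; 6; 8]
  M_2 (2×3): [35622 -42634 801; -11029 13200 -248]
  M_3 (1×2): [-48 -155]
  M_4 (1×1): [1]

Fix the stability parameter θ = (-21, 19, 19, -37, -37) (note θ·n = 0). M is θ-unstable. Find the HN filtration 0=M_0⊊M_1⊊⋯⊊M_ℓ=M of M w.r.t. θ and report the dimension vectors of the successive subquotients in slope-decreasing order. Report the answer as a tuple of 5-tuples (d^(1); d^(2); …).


Barcode: M ≅ I[1,5], I[2,2], I[2,3]. HN layers by μ_θ (3 steps, strictly decreasing):
  μ^(1)=19; μ^(2)=-9; μ^(3)=-21

((0, 2, 1, 0, 0); (0, 1, 1, 1, 1); (1, 0, 0, 0, 0))


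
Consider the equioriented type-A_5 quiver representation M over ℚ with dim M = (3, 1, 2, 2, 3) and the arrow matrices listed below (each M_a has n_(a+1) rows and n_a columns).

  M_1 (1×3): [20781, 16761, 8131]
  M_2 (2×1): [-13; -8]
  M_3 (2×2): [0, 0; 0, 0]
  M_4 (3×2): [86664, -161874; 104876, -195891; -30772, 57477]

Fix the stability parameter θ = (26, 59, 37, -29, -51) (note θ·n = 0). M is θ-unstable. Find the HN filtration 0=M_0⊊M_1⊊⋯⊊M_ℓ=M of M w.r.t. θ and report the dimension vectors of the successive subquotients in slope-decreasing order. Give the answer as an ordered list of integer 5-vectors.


Via rank(M_{q-1}∘⋯∘M_p): M ≅ I[1,1]^2, I[1,3], I[3,3], I[4,4], I[4,5], I[5,5]^2.
μ_θ-semistable layers: μ^(1)=48; μ^(2)=37; μ^(3)=26; μ^(4)=-29; μ^(5)=-40; μ^(6)=-51

((0, 1, 1, 0, 0); (0, 0, 1, 0, 0); (3, 0, 0, 0, 0); (0, 0, 0, 1, 0); (0, 0, 0, 1, 1); (0, 0, 0, 0, 2))


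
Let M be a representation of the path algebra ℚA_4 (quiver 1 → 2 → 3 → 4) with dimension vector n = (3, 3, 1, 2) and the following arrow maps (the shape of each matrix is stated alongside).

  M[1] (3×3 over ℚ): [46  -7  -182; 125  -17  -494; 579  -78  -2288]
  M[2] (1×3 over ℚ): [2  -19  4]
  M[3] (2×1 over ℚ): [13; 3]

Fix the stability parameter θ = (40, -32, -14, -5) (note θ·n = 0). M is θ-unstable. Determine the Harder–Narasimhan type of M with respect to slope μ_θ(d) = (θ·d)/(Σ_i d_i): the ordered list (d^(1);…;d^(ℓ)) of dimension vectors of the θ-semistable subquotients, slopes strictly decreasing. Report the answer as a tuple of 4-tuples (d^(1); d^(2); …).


Via rank(M_{q-1}∘⋯∘M_p): M ≅ I[1,1], I[1,2], I[1,4], I[2,2], I[4,4].
μ_θ-semistable layers: μ^(1)=40; μ^(2)=4; μ^(3)=-11/4; μ^(4)=-5; μ^(5)=-32

((1, 0, 0, 0); (1, 1, 0, 0); (1, 1, 1, 1); (0, 0, 0, 1); (0, 1, 0, 0))


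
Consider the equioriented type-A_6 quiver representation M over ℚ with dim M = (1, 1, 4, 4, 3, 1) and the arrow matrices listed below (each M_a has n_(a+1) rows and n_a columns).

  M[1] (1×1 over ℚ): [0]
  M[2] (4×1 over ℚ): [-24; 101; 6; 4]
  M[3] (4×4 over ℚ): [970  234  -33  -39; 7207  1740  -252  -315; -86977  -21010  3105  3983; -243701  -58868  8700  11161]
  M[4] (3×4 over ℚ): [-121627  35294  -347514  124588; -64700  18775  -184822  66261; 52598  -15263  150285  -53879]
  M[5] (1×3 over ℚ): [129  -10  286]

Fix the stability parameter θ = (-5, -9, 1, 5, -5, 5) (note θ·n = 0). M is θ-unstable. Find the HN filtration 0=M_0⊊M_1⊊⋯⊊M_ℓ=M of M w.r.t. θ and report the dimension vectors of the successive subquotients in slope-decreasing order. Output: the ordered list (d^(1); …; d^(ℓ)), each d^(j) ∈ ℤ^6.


Via rank(M_{q-1}∘⋯∘M_p): M ≅ I[1,1], I[2,3], I[3,5]^2, I[3,6], I[4,4].
μ_θ-semistable layers: μ^(1)=5; μ^(2)=1; μ^(3)=1/3; μ^(4)=-5; μ^(5)=-9

((0, 0, 0, 1, 0, 1); (0, 0, 1, 0, 0, 0); (0, 0, 3, 3, 3, 0); (1, 0, 0, 0, 0, 0); (0, 1, 0, 0, 0, 0))


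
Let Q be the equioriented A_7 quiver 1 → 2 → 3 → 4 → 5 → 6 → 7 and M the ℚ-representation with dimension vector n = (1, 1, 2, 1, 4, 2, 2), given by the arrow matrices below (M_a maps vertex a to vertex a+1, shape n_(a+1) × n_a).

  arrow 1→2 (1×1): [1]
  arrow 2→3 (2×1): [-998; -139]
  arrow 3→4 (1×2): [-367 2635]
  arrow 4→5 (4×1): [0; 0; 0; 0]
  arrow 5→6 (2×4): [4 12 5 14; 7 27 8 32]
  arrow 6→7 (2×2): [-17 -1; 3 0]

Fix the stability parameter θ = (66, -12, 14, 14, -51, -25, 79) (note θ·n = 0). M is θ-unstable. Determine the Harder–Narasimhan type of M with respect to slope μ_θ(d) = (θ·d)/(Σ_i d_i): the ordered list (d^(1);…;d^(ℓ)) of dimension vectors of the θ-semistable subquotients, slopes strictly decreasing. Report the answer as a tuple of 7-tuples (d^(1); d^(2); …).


Via rank(M_{q-1}∘⋯∘M_p): M ≅ I[1,4], I[3,3], I[5,5]^2, I[5,7]^2.
μ_θ-semistable layers: μ^(1)=79; μ^(2)=41/2; μ^(3)=14; μ^(4)=-25; μ^(5)=-51

((0, 0, 0, 0, 0, 0, 2); (1, 1, 1, 1, 0, 0, 0); (0, 0, 1, 0, 0, 0, 0); (0, 0, 0, 0, 0, 2, 0); (0, 0, 0, 0, 4, 0, 0))


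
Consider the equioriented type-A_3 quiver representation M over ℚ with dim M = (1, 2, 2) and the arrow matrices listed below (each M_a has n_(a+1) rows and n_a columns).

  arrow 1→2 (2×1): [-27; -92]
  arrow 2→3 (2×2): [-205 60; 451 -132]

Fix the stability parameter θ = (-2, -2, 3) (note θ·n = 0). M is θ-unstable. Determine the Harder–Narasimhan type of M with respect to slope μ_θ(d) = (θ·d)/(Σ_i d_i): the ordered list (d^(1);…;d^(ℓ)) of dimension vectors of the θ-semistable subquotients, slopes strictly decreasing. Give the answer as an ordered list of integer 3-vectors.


Barcode: M ≅ I[1,3], I[2,2], I[3,3]. HN layers by μ_θ (2 steps, strictly decreasing):
  μ^(1)=3; μ^(2)=-2

((0, 0, 2); (1, 2, 0))


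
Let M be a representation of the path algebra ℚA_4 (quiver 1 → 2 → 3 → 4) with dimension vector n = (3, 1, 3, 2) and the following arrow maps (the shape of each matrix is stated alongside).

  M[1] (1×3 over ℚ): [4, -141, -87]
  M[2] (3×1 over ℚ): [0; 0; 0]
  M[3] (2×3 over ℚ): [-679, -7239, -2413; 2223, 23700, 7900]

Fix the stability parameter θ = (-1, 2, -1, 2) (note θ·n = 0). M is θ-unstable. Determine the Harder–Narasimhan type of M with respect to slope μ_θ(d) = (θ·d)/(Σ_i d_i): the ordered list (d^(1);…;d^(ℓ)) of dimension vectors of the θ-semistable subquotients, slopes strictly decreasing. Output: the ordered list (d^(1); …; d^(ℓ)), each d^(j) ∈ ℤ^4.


Via rank(M_{q-1}∘⋯∘M_p): M ≅ I[1,1]^2, I[1,2], I[3,3], I[3,4]^2.
μ_θ-semistable layers: μ^(1)=2; μ^(2)=-1

((0, 1, 0, 2); (3, 0, 3, 0))


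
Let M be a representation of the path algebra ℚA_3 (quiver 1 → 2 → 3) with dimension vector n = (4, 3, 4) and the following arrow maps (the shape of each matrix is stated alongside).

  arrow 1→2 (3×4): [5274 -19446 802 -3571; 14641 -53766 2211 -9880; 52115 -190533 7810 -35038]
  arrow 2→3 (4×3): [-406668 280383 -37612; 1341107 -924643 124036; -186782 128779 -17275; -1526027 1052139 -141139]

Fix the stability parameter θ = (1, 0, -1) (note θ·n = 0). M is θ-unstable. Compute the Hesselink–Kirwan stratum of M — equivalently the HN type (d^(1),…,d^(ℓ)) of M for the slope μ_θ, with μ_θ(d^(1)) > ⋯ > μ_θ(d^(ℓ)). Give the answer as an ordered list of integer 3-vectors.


Interval decomposition of M: I[1,1], I[1,3]^3, I[3,3].
HN type (ℓ=3): μ^(1)=1; μ^(2)=0; μ^(3)=-1

((1, 0, 0); (3, 3, 3); (0, 0, 1))


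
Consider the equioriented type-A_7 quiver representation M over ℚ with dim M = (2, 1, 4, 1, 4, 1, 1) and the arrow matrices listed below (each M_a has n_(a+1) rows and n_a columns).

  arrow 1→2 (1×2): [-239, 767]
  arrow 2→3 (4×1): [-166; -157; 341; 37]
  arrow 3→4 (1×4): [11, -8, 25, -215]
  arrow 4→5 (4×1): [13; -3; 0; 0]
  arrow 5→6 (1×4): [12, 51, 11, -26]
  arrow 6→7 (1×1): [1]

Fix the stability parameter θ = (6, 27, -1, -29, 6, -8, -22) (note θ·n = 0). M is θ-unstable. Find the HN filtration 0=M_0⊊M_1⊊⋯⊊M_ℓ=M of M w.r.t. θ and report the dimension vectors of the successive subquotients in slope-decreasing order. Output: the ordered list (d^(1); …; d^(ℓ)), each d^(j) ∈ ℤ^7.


Interval decomposition of M: I[1,1], I[1,3], I[3,3]^2, I[3,7], I[5,5]^3.
HN type (ℓ=5): μ^(1)=13; μ^(2)=6; μ^(3)=-1; μ^(4)=-8; μ^(5)=-15

((0, 1, 1, 0, 0, 0, 0); (2, 0, 0, 0, 3, 0, 0); (0, 0, 2, 0, 0, 0, 0); (0, 0, 0, 0, 1, 1, 1); (0, 0, 1, 1, 0, 0, 0))


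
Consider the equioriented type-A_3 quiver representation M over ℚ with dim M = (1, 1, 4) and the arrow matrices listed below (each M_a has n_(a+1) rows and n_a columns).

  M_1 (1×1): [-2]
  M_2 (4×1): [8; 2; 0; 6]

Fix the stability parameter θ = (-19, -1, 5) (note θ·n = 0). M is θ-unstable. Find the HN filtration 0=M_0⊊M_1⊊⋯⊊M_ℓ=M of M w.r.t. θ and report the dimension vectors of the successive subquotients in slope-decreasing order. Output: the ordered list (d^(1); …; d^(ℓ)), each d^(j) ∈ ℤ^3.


Barcode: M ≅ I[1,3], I[3,3]^3. HN layers by μ_θ (3 steps, strictly decreasing):
  μ^(1)=5; μ^(2)=-1; μ^(3)=-19

((0, 0, 4); (0, 1, 0); (1, 0, 0))


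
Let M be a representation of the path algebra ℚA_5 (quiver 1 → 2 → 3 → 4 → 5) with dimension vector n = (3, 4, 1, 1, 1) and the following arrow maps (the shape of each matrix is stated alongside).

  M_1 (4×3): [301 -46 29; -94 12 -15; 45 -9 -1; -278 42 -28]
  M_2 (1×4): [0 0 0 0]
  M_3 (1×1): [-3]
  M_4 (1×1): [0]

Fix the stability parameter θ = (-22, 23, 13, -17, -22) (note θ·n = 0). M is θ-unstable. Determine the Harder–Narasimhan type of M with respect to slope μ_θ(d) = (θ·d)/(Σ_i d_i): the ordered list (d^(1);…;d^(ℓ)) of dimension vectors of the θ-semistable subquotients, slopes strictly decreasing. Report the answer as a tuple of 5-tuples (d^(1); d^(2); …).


Barcode: M ≅ I[1,2]^3, I[2,2], I[3,4], I[5,5]. HN layers by μ_θ (3 steps, strictly decreasing):
  μ^(1)=23; μ^(2)=-2; μ^(3)=-22

((0, 4, 0, 0, 0); (0, 0, 1, 1, 0); (3, 0, 0, 0, 1))


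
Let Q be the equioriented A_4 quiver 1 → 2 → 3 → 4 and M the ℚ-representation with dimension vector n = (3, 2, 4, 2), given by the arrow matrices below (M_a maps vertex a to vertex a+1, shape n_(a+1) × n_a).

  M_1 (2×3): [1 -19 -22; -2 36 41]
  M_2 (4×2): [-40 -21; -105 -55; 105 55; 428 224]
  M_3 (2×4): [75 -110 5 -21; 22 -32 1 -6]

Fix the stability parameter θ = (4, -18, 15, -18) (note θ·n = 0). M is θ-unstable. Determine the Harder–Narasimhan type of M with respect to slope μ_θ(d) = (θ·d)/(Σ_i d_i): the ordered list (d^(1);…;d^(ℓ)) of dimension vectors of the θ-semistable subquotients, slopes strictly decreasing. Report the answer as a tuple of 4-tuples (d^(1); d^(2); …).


Via rank(M_{q-1}∘⋯∘M_p): M ≅ I[1,1], I[1,4]^2, I[3,3]^2.
μ_θ-semistable layers: μ^(1)=15; μ^(2)=4; μ^(3)=-3/2; μ^(4)=-7

((0, 0, 2, 0); (1, 0, 0, 0); (0, 0, 2, 2); (2, 2, 0, 0))


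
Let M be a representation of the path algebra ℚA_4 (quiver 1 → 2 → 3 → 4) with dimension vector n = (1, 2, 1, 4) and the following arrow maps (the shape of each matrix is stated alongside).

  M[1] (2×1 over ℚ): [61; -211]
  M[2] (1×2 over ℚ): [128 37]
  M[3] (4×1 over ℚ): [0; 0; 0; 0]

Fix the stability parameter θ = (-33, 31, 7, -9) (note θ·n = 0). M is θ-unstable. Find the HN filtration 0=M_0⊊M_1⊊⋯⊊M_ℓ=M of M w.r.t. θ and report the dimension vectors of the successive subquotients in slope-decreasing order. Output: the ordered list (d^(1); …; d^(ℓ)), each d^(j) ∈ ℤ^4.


Via rank(M_{q-1}∘⋯∘M_p): M ≅ I[1,3], I[2,2], I[4,4]^4.
μ_θ-semistable layers: μ^(1)=31; μ^(2)=19; μ^(3)=-9; μ^(4)=-33

((0, 1, 0, 0); (0, 1, 1, 0); (0, 0, 0, 4); (1, 0, 0, 0))


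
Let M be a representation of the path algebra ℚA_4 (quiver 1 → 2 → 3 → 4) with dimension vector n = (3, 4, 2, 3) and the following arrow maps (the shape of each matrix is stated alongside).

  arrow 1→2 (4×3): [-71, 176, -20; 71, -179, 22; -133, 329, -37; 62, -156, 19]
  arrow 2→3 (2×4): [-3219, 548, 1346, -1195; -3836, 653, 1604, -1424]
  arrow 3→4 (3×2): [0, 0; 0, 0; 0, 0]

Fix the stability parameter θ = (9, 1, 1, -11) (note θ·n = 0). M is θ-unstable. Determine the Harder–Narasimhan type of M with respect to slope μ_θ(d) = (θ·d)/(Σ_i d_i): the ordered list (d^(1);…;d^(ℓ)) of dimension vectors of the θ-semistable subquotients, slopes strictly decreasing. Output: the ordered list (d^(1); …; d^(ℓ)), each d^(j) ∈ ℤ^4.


Interval decomposition of M: I[1,2], I[1,3]^2, I[2,2], I[4,4]^3.
HN type (ℓ=4): μ^(1)=5; μ^(2)=11/3; μ^(3)=1; μ^(4)=-11

((1, 1, 0, 0); (2, 2, 2, 0); (0, 1, 0, 0); (0, 0, 0, 3))


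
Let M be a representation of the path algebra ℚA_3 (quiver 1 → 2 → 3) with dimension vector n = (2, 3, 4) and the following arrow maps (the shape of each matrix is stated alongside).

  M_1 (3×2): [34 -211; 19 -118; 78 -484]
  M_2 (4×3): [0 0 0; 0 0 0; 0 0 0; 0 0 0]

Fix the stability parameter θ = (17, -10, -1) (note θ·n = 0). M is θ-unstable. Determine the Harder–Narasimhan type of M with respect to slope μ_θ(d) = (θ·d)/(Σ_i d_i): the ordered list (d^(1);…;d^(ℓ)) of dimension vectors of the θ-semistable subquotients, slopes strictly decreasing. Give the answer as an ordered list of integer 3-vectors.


Interval decomposition of M: I[1,2]^2, I[2,2], I[3,3]^4.
HN type (ℓ=3): μ^(1)=7/2; μ^(2)=-1; μ^(3)=-10

((2, 2, 0); (0, 0, 4); (0, 1, 0))


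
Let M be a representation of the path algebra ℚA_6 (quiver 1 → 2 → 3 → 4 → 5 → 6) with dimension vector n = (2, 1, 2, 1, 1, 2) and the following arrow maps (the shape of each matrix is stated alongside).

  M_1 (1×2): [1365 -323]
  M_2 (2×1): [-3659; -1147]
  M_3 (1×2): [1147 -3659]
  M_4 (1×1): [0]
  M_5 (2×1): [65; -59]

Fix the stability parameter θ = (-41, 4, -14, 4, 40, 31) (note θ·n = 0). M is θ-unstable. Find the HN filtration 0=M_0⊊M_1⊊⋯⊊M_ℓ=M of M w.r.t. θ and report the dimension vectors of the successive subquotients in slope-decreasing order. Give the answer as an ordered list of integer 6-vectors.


Via rank(M_{q-1}∘⋯∘M_p): M ≅ I[1,1], I[1,3], I[3,4], I[5,6], I[6,6].
μ_θ-semistable layers: μ^(1)=71/2; μ^(2)=31; μ^(3)=4; μ^(4)=-5; μ^(5)=-14; μ^(6)=-41

((0, 0, 0, 0, 1, 1); (0, 0, 0, 0, 0, 1); (0, 0, 0, 1, 0, 0); (0, 1, 1, 0, 0, 0); (0, 0, 1, 0, 0, 0); (2, 0, 0, 0, 0, 0))


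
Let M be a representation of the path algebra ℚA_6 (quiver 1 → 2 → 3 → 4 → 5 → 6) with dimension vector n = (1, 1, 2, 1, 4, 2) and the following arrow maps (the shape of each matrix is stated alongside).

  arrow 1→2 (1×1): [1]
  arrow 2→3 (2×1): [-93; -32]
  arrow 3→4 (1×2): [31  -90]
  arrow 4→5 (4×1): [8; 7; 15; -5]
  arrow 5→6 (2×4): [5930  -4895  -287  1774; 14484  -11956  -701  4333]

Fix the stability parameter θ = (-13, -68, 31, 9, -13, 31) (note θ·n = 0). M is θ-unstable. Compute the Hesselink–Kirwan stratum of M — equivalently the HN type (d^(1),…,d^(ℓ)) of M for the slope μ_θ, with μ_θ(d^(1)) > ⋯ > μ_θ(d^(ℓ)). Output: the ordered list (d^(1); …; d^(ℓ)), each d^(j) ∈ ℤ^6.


Interval decomposition of M: I[1,5], I[3,3], I[5,5], I[5,6]^2.
HN type (ℓ=4): μ^(1)=31; μ^(2)=9; μ^(3)=-13; μ^(4)=-81/2

((0, 0, 1, 0, 0, 2); (0, 0, 1, 1, 1, 0); (0, 0, 0, 0, 3, 0); (1, 1, 0, 0, 0, 0))


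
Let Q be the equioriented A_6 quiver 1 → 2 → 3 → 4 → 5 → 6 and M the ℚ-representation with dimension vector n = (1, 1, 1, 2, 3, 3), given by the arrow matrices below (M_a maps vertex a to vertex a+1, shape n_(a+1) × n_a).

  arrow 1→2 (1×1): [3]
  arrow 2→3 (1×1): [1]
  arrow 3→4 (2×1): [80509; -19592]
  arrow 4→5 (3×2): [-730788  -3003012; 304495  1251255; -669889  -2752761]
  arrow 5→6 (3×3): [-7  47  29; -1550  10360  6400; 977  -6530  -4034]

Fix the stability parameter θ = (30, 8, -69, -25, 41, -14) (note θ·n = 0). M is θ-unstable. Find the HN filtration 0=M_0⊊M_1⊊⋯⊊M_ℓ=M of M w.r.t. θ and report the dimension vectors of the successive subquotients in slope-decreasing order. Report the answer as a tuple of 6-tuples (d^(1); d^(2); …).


Interval decomposition of M: I[1,5], I[4,4], I[5,6]^2, I[6,6].
HN type (ℓ=4): μ^(1)=41; μ^(2)=27/2; μ^(3)=-14; μ^(4)=-25

((0, 0, 0, 0, 1, 0); (0, 0, 0, 0, 2, 2); (1, 1, 1, 1, 0, 1); (0, 0, 0, 1, 0, 0))
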